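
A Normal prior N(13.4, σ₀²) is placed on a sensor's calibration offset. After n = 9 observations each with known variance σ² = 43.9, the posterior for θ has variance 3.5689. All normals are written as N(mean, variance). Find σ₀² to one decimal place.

For the Normal–Normal model with known σ², precisions add: τ_n = τ₀ + n/σ².
So 1/σ₀² = 1/3.5689 − 9/43.9 = 0.280198 − 0.205011 = 0.075187.
Hence σ₀² = 1/0.075187 ≈ 13.3.

σ₀² = 13.3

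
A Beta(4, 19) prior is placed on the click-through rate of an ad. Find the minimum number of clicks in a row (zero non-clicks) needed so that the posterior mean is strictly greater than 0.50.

After k clicks and 0 non-clicks the posterior is Beta(4+k, 19), with mean (4+k)/(4+19+k).
Set (4+k)/(23+k) > 0.50 and solve: k > (0.50·23 − 4)/(1 − 0.50) = 15.000.
The smallest integer exceeding 15.000 is 16.

k = 16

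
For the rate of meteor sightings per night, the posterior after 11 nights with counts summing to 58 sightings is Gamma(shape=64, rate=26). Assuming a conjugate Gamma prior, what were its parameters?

Gamma(shape=6, rate=15)

A Gamma(α, β) prior (rate parametrization) on a Poisson rate with n observations summing to S gives posterior Gamma(α+S, β+n).
So α = 64 − 58 = 6 and β = 26 − 11 = 15.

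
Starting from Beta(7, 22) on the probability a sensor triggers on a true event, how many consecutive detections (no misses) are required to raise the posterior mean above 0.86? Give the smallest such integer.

After k detections and 0 misses the posterior is Beta(7+k, 22), with mean (7+k)/(7+22+k).
Set (7+k)/(29+k) > 0.86 and solve: k > (0.86·29 − 7)/(1 − 0.86) = 128.143.
The smallest integer exceeding 128.143 is 129.

k = 129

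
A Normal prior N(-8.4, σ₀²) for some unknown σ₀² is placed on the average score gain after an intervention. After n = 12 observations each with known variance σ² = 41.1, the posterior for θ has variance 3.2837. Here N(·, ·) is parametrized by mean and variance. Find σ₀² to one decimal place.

For the Normal–Normal model with known σ², precisions add: τ_n = τ₀ + n/σ².
So 1/σ₀² = 1/3.2837 − 12/41.1 = 0.304535 − 0.291971 = 0.012564.
Hence σ₀² = 1/0.012564 ≈ 79.6.

σ₀² = 79.6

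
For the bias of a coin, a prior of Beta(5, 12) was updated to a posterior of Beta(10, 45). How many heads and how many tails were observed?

5 heads and 33 tails

Beta is conjugate to the binomial likelihood: posterior = Beta(α+s, β+f).
So s = 10 − 5 = 5 and f = 45 − 12 = 33.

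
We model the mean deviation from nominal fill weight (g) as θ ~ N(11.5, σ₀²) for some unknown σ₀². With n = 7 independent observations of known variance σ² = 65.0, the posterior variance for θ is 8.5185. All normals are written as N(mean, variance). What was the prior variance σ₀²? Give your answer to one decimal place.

Posterior precision equals prior precision plus data precision: 1/σ_n² = 1/σ₀² + n/σ².
So 1/σ₀² = 1/8.5185 − 7/65.0 = 0.117392 − 0.107692 = 0.009700.
Hence σ₀² = 1/0.009700 ≈ 103.1.

σ₀² = 103.1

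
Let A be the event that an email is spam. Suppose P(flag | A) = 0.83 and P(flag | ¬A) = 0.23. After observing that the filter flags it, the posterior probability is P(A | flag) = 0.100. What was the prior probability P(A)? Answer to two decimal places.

In odds form, posterior odds = prior odds × likelihood ratio, so prior odds = posterior odds ÷ LR.
Posterior odds = 0.100/(1−0.100) = 0.1111. LR = 0.83/0.23 = 3.6087.
Prior odds = 0.1111/3.6087 = 0.0308, so P(A) = 0.0308/(1+0.0308) ≈ 0.03.

P(A) = 0.03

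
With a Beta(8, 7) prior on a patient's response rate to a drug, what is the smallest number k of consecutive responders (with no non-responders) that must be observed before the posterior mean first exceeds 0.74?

k = 12

After k responders and 0 non-responders the posterior is Beta(8+k, 7), with mean (8+k)/(8+7+k).
Set (8+k)/(15+k) > 0.74 and solve: k > (0.74·15 − 8)/(1 − 0.74) = 11.923.
The smallest integer exceeding 11.923 is 12, and checking k=12: (20)/(27) = 0.7407 > 0.74.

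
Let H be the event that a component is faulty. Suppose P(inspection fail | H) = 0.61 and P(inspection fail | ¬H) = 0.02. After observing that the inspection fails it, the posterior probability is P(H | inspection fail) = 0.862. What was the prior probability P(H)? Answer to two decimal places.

P(H) = 0.17

Bayes' rule in odds form gives O(H|E) = O(H)·[P(E|H)/P(E|¬H)], hence O(H) = O(H|E)/LR.
Posterior odds = 0.862/(1−0.862) = 6.2464. LR = 0.61/0.02 = 30.5000.
Prior odds = 6.2464/30.5000 = 0.2048, so P(H) = 0.2048/(1+0.2048) ≈ 0.17.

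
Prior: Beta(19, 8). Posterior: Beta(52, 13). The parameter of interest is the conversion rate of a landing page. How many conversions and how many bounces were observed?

33 conversions and 5 bounces

A Beta(a, b) prior with s successes and f failures in binomial data gives a Beta(a+s, b+f) posterior.
So s = 52 − 19 = 33 and f = 13 − 8 = 5.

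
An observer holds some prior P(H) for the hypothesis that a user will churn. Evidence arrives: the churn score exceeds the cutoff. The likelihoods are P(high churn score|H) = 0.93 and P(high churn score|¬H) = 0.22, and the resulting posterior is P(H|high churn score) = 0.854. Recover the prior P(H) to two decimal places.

In odds form, posterior odds = prior odds × likelihood ratio, so prior odds = posterior odds ÷ LR.
Posterior odds = 0.854/(1−0.854) = 5.8493. LR = 0.93/0.22 = 4.2273.
Prior odds = 5.8493/4.2273 = 1.3837, so P(H) = 1.3837/(1+1.3837) ≈ 0.58.

P(H) = 0.58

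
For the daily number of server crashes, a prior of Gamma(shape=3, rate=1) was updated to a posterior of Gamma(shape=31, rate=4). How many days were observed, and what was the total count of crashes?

A Gamma(α, β) prior (rate parametrization) on a Poisson rate with n observations summing to S gives posterior Gamma(α+S, β+n).
Matching: Σxᵢ = 31 − 3 = 28 and n = 4 − 1 = 3.

n = 3 days with total 28 crashes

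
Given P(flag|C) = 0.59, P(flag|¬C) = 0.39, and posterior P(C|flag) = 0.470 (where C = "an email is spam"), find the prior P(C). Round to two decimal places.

P(C) = 0.37

Bayes' rule in odds form gives O(C|E) = O(C)·[P(E|C)/P(E|¬C)], hence O(C) = O(C|E)/LR.
Posterior odds = 0.470/(1−0.470) = 0.8868. LR = 0.59/0.39 = 1.5128.
Prior odds = 0.8868/1.5128 = 0.5862, so P(C) = 0.5862/(1+0.5862) ≈ 0.37.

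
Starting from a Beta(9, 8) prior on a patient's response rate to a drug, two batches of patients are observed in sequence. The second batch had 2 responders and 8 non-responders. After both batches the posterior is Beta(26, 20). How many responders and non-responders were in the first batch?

15 responders and 4 non-responders

Sequential conjugate updates are equivalent to a single update on the pooled data, so total successes = posterior α − prior α and total failures = posterior β − prior β.
Total across both batches: 26−9=17 responders, 20−8=12 non-responders.
Subtract the second batch: 17−2=15 responders and 12−8=4 non-responders.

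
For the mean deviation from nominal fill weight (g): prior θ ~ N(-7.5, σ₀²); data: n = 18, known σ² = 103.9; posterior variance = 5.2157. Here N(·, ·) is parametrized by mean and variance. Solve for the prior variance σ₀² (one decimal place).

For the Normal–Normal model with known σ², precisions add: τ_n = τ₀ + n/σ².
So 1/σ₀² = 1/5.2157 − 18/103.9 = 0.191729 − 0.173244 = 0.018485.
Hence σ₀² = 1/0.018485 ≈ 54.1.

σ₀² = 54.1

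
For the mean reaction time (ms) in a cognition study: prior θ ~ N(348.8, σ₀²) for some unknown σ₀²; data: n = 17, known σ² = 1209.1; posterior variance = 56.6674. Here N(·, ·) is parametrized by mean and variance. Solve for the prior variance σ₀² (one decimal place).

For the Normal–Normal model with known σ², precisions add: τ_n = τ₀ + n/σ².
So 1/σ₀² = 1/56.6674 − 17/1209.1 = 0.017647 − 0.014060 = 0.003587.
Hence σ₀² = 1/0.003587 ≈ 278.8.

σ₀² = 278.8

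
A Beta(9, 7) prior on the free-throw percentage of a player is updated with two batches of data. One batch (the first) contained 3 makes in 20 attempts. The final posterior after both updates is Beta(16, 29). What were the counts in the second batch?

4 makes and 5 misses

Because Beta–binomial updating is additive in the counts, the combined data contributed (α_post−α_prior, β_post−β_prior) successes and failures.
Total across both batches: 16−9=7 makes, 29−7=22 misses.
Subtract the first batch: 7−3=4 makes and 22−17=5 misses.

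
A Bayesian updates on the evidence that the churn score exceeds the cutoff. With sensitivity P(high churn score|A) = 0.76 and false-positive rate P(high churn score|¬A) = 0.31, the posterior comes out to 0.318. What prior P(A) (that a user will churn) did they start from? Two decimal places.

Bayes' rule in odds form gives O(A|E) = O(A)·[P(E|A)/P(E|¬A)], hence O(A) = O(A|E)/LR.
Posterior odds = 0.318/(1−0.318) = 0.4663. LR = 0.76/0.31 = 2.4516.
Prior odds = 0.4663/2.4516 = 0.1902, so P(A) = 0.1902/(1+0.1902) ≈ 0.16.

P(A) = 0.16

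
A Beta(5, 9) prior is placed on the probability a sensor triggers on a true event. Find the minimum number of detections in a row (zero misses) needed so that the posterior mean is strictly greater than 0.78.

After k detections and 0 misses the posterior is Beta(5+k, 9), with mean (5+k)/(5+9+k).
Set (5+k)/(14+k) > 0.78 and solve: k > (0.78·14 − 5)/(1 − 0.78) = 26.909.
The smallest integer exceeding 26.909 is 27.

k = 27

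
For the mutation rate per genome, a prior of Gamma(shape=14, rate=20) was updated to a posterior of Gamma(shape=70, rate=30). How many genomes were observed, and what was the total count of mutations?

n = 10 genomes with total 56 mutations

Gamma–Poisson conjugacy: posterior shape = α + Σxᵢ, posterior rate = β + n.
Matching: Σxᵢ = 70 − 14 = 56 and n = 30 − 20 = 10.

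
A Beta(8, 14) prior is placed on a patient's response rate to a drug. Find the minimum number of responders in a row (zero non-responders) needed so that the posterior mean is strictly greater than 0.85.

k = 72

After k responders and 0 non-responders the posterior is Beta(8+k, 14), with mean (8+k)/(8+14+k).
Set (8+k)/(22+k) > 0.85 and solve: k > (0.85·22 − 8)/(1 − 0.85) = 71.333.
The smallest integer exceeding 71.333 is 72.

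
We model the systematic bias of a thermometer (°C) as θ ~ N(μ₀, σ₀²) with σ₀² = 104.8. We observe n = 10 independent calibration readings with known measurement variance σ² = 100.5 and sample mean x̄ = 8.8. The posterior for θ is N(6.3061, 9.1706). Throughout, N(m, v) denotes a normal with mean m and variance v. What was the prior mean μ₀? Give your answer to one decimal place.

μ₀ = -19.7

The posterior mean is a precision-weighted average: μ_n = (τ₀μ₀ + τ_data·x̄)/(τ₀+τ_data), with τ₀=1/σ₀² and τ_data=n/σ².
Here τ₀ = 1/104.8 = 0.009542 and τ_data = 10/100.5 = 0.099502, so τ_n = 0.109044.
Rearranging for μ₀: μ₀ = (μ_n·τ_n − τ_data·x̄)/τ₀ = (6.3061·0.109044 − 0.099502·8.8) / 0.009542 = -0.187975/0.009542 ≈ -19.7.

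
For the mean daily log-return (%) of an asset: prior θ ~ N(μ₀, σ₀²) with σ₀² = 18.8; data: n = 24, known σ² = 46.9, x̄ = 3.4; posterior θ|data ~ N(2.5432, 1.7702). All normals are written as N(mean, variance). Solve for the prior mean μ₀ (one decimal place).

With known observation variance, the Normal–Normal posterior has precision τ_n = τ₀ + n/σ² and mean μ_n = (τ₀μ₀ + (n/σ²)x̄)/τ_n.
Here τ₀ = 1/18.8 = 0.053191 and τ_data = 24/46.9 = 0.511727, so τ_n = 0.564918.
Rearranging for μ₀: μ₀ = (μ_n·τ_n − τ_data·x̄)/τ₀ = (2.5432·0.564918 − 0.511727·3.4) / 0.053191 = -0.303172/0.053191 ≈ -5.7.

μ₀ = -5.7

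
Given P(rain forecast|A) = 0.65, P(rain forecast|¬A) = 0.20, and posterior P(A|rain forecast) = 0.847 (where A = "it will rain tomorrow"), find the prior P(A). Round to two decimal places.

P(A) = 0.63

Bayes' rule in odds form gives O(A|E) = O(A)·[P(E|A)/P(E|¬A)], hence O(A) = O(A|E)/LR.
Posterior odds = 0.847/(1−0.847) = 5.5359. LR = 0.65/0.20 = 3.2500.
Prior odds = 5.5359/3.2500 = 1.7034, so P(A) = 1.7034/(1+1.7034) ≈ 0.63.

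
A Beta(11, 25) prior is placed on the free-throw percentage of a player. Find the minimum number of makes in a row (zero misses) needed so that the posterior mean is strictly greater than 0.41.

k = 7

After k makes and 0 misses the posterior is Beta(11+k, 25), with mean (11+k)/(11+25+k).
Set (11+k)/(36+k) > 0.41 and solve: k > (0.41·36 − 11)/(1 − 0.41) = 6.373.
The smallest integer exceeding 6.373 is 7.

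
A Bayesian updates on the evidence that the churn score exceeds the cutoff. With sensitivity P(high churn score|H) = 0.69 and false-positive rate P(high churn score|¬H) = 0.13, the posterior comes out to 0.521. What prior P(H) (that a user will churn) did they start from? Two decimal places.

In odds form, posterior odds = prior odds × likelihood ratio, so prior odds = posterior odds ÷ LR.
Posterior odds = 0.521/(1−0.521) = 1.0877. LR = 0.69/0.13 = 5.3077.
Prior odds = 1.0877/5.3077 = 0.2049, so P(H) = 0.2049/(1+0.2049) ≈ 0.17.

P(H) = 0.17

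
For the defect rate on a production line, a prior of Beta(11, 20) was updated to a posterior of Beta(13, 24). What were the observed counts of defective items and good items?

Under Beta–binomial conjugacy the posterior parameters are (a+s, b+f).
So s = 13 − 11 = 2 and f = 24 − 20 = 4.

2 defective items and 4 good items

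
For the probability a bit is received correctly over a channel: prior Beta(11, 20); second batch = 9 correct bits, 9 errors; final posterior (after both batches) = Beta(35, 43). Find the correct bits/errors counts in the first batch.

15 correct bits and 14 errors

Sequential conjugate updates are equivalent to a single update on the pooled data, so total successes = posterior α − prior α and total failures = posterior β − prior β.
Total across both batches: 35−11=24 correct bits, 43−20=23 errors.
Subtract the second batch: 24−9=15 correct bits and 23−9=14 errors.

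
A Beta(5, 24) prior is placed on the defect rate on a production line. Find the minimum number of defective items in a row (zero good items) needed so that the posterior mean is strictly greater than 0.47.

k = 17

After k defective items and 0 good items the posterior is Beta(5+k, 24), with mean (5+k)/(5+24+k).
Set (5+k)/(29+k) > 0.47 and solve: k > (0.47·29 − 5)/(1 − 0.47) = 16.283.
The smallest integer exceeding 16.283 is 17, and checking k=17: (22)/(46) = 0.4783 > 0.47.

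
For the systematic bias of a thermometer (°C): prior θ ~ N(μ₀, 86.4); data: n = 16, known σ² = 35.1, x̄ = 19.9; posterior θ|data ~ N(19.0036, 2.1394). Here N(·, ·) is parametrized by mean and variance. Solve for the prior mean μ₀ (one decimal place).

μ₀ = -16.3

The posterior mean is a precision-weighted average: μ_n = (τ₀μ₀ + τ_data·x̄)/(τ₀+τ_data), with τ₀=1/σ₀² and τ_data=n/σ².
Here τ₀ = 1/86.4 = 0.011574 and τ_data = 16/35.1 = 0.455840, so τ_n = 0.467414.
Rearranging for μ₀: μ₀ = (μ_n·τ_n − τ_data·x̄)/τ₀ = (19.0036·0.467414 − 0.455840·19.9) / 0.011574 = -0.188667/0.011574 ≈ -16.3.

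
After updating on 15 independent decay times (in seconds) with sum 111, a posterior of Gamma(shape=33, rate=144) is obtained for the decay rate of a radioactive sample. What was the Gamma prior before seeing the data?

Gamma–exponential conjugacy: posterior shape = α + n, posterior rate = β + Σtᵢ.
So α = 33 − 15 = 18 and β = 144 − 111 = 33.

Gamma(shape=18, rate=33)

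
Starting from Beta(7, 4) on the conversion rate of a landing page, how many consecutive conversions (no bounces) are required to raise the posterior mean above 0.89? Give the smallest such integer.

k = 26

After k conversions and 0 bounces the posterior is Beta(7+k, 4), with mean (7+k)/(7+4+k).
Set (7+k)/(11+k) > 0.89 and solve: k > (0.89·11 − 7)/(1 − 0.89) = 25.364.
The smallest integer exceeding 25.364 is 26.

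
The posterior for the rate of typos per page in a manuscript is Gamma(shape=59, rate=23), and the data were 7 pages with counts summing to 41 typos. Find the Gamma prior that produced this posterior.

A Gamma(α, β) prior (rate parametrization) on a Poisson rate with n observations summing to S gives posterior Gamma(α+S, β+n).
So α = 59 − 41 = 18 and β = 23 − 7 = 16.

Gamma(shape=18, rate=16)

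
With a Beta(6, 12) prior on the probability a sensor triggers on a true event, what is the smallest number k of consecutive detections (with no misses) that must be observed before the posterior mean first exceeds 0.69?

k = 21

After k detections and 0 misses the posterior is Beta(6+k, 12), with mean (6+k)/(6+12+k).
Set (6+k)/(18+k) > 0.69 and solve: k > (0.69·18 − 6)/(1 − 0.69) = 20.710.
The smallest integer exceeding 20.710 is 21, and checking k=21: (27)/(39) = 0.6923 > 0.69.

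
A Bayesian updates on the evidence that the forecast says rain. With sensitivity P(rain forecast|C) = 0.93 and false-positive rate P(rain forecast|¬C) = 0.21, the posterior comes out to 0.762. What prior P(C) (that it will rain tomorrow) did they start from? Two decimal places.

P(C) = 0.42

Bayes' rule in odds form gives O(C|E) = O(C)·[P(E|C)/P(E|¬C)], hence O(C) = O(C|E)/LR.
Posterior odds = 0.762/(1−0.762) = 3.2017. LR = 0.93/0.21 = 4.4286.
Prior odds = 3.2017/4.4286 = 0.7230, so P(C) = 0.7230/(1+0.7230) ≈ 0.42.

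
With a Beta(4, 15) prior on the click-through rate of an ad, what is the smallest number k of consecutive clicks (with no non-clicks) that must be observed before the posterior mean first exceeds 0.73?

k = 37

After k clicks and 0 non-clicks the posterior is Beta(4+k, 15), with mean (4+k)/(4+15+k).
Set (4+k)/(19+k) > 0.73 and solve: k > (0.73·19 − 4)/(1 − 0.73) = 36.556.
The smallest integer exceeding 36.556 is 37, and checking k=37: (41)/(56) = 0.7321 > 0.73.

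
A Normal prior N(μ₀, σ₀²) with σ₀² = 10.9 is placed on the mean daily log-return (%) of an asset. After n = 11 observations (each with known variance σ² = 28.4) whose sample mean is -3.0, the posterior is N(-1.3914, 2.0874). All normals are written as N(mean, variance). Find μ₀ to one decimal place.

The posterior mean is a precision-weighted average: μ_n = (τ₀μ₀ + τ_data·x̄)/(τ₀+τ_data), with τ₀=1/σ₀² and τ_data=n/σ².
Here τ₀ = 1/10.9 = 0.091743 and τ_data = 11/28.4 = 0.387324, so τ_n = 0.479067.
Rearranging for μ₀: μ₀ = (μ_n·τ_n − τ_data·x̄)/τ₀ = (-1.3914·0.479067 − 0.387324·-3.0) / 0.091743 = 0.495398/0.091743 ≈ 5.4.

μ₀ = 5.4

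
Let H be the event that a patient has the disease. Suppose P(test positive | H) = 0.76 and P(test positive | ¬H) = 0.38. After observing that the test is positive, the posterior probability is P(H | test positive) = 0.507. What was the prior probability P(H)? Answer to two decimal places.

In odds form, posterior odds = prior odds × likelihood ratio, so prior odds = posterior odds ÷ LR.
Posterior odds = 0.507/(1−0.507) = 1.0284. LR = 0.76/0.38 = 2.0000.
Prior odds = 1.0284/2.0000 = 0.5142, so P(H) = 0.5142/(1+0.5142) ≈ 0.34.

P(H) = 0.34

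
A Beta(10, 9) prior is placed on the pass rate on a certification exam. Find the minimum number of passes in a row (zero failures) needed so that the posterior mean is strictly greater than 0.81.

k = 29

After k passes and 0 failures the posterior is Beta(10+k, 9), with mean (10+k)/(10+9+k).
Set (10+k)/(19+k) > 0.81 and solve: k > (0.81·19 − 10)/(1 − 0.81) = 28.368.
The smallest integer exceeding 28.368 is 29, and checking k=29: (39)/(48) = 0.8125 > 0.81.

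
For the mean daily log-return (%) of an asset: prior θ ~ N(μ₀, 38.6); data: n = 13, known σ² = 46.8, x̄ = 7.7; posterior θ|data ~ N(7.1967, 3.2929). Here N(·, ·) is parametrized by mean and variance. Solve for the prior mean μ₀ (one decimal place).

μ₀ = 1.8

With known observation variance, the Normal–Normal posterior has precision τ_n = τ₀ + n/σ² and mean μ_n = (τ₀μ₀ + (n/σ²)x̄)/τ_n.
Here τ₀ = 1/38.6 = 0.025907 and τ_data = 13/46.8 = 0.277778, so τ_n = 0.303685.
Rearranging for μ₀: μ₀ = (μ_n·τ_n − τ_data·x̄)/τ₀ = (7.1967·0.303685 − 0.277778·7.7) / 0.025907 = 0.046639/0.025907 ≈ 1.8.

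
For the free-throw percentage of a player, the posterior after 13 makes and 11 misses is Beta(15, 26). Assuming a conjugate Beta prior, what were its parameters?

Beta is conjugate to the binomial likelihood: posterior = Beta(α+s, β+f).
So α = 15 − 13 = 2 and β = 26 − 11 = 15.

Beta(2, 15)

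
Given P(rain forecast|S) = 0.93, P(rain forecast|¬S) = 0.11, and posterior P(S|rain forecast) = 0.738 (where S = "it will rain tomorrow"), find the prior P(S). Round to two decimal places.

In odds form, posterior odds = prior odds × likelihood ratio, so prior odds = posterior odds ÷ LR.
Posterior odds = 0.738/(1−0.738) = 2.8168. LR = 0.93/0.11 = 8.4545.
Prior odds = 2.8168/8.4545 = 0.3332, so P(S) = 0.3332/(1+0.3332) ≈ 0.25.

P(S) = 0.25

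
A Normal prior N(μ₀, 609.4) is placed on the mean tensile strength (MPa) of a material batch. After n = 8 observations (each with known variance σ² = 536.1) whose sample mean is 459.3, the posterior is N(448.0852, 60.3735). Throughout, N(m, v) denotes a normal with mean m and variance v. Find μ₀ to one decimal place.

With known observation variance, the Normal–Normal posterior has precision τ_n = τ₀ + n/σ² and mean μ_n = (τ₀μ₀ + (n/σ²)x̄)/τ_n.
Here τ₀ = 1/609.4 = 0.001641 and τ_data = 8/536.1 = 0.014923, so τ_n = 0.016564.
Rearranging for μ₀: μ₀ = (μ_n·τ_n − τ_data·x̄)/τ₀ = (448.0852·0.016564 − 0.014923·459.3) / 0.001641 = 0.567949/0.001641 ≈ 346.1.

μ₀ = 346.1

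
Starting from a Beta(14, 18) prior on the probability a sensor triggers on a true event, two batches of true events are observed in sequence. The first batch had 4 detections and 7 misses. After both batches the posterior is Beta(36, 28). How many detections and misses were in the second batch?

18 detections and 3 misses

Sequential conjugate updates are equivalent to a single update on the pooled data, so total successes = posterior α − prior α and total failures = posterior β − prior β.
Total across both batches: 36−14=22 detections, 28−18=10 misses.
Subtract the first batch: 22−4=18 detections and 10−7=3 misses.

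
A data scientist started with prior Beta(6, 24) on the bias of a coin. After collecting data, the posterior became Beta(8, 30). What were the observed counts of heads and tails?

2 heads and 6 tails

A Beta(α, β) prior with s successes and f failures in binomial data gives a Beta(α+s, β+f) posterior.
So s = 8 − 6 = 2 and f = 30 − 24 = 6.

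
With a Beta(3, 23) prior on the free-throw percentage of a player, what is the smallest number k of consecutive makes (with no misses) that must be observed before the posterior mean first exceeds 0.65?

After k makes and 0 misses the posterior is Beta(3+k, 23), with mean (3+k)/(3+23+k).
Set (3+k)/(26+k) > 0.65 and solve: k > (0.65·26 − 3)/(1 − 0.65) = 39.714.
The smallest integer exceeding 39.714 is 40, and checking k=40: (43)/(66) = 0.6515 > 0.65.

k = 40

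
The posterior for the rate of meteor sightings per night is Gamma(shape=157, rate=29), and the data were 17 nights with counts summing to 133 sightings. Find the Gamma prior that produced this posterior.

Gamma(shape=24, rate=12)

Gamma–Poisson conjugacy: posterior shape = α + Σxᵢ, posterior rate = β + n.
So α = 157 − 133 = 24 and β = 29 − 17 = 12.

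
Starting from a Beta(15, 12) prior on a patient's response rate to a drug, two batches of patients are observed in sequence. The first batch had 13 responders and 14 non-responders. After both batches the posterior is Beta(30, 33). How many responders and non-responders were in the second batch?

Because Beta–binomial updating is additive in the counts, the combined data contributed (α_post−α_prior, β_post−β_prior) successes and failures.
Total across both batches: 30−15=15 responders, 33−12=21 non-responders.
Subtract the first batch: 15−13=2 responders and 21−14=7 non-responders.

2 responders and 7 non-responders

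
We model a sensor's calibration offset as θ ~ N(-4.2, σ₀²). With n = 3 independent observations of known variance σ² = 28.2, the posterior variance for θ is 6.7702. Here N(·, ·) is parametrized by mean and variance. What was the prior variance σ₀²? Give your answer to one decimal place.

σ₀² = 24.2

Posterior precision equals prior precision plus data precision: 1/σ_n² = 1/σ₀² + n/σ².
So 1/σ₀² = 1/6.7702 − 3/28.2 = 0.147706 − 0.106383 = 0.041323.
Hence σ₀² = 1/0.041323 ≈ 24.2.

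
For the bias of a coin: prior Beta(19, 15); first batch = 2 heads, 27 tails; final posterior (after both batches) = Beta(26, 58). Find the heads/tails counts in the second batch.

Because Beta–binomial updating is additive in the counts, the combined data contributed (α_post−α_prior, β_post−β_prior) successes and failures.
Total across both batches: 26−19=7 heads, 58−15=43 tails.
Subtract the first batch: 7−2=5 heads and 43−27=16 tails.

5 heads and 16 tails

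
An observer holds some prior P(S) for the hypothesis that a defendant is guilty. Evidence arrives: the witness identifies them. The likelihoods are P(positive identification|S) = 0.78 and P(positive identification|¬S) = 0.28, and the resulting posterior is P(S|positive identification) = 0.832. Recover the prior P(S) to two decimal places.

P(S) = 0.64

In odds form, posterior odds = prior odds × likelihood ratio, so prior odds = posterior odds ÷ LR.
Posterior odds = 0.832/(1−0.832) = 4.9524. LR = 0.78/0.28 = 2.7857.
Prior odds = 4.9524/2.7857 = 1.7778, so P(S) = 1.7778/(1+1.7778) ≈ 0.64.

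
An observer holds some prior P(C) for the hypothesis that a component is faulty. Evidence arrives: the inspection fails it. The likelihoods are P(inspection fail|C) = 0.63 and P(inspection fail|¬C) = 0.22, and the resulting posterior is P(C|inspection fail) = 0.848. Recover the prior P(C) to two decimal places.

Bayes' rule in odds form gives O(C|E) = O(C)·[P(E|C)/P(E|¬C)], hence O(C) = O(C|E)/LR.
Posterior odds = 0.848/(1−0.848) = 5.5789. LR = 0.63/0.22 = 2.8636.
Prior odds = 5.5789/2.8636 = 1.9482, so P(C) = 1.9482/(1+1.9482) ≈ 0.66.

P(C) = 0.66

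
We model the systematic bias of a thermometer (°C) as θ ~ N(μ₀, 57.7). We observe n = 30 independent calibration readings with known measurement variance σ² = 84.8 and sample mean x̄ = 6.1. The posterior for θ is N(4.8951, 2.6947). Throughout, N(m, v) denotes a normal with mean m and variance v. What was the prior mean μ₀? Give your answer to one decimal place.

With known observation variance, the Normal–Normal posterior has precision τ_n = τ₀ + n/σ² and mean μ_n = (τ₀μ₀ + (n/σ²)x̄)/τ_n.
Here τ₀ = 1/57.7 = 0.017331 and τ_data = 30/84.8 = 0.353774, so τ_n = 0.371105.
Rearranging for μ₀: μ₀ = (μ_n·τ_n − τ_data·x̄)/τ₀ = (4.8951·0.371105 − 0.353774·6.1) / 0.017331 = -0.341425/0.017331 ≈ -19.7.

μ₀ = -19.7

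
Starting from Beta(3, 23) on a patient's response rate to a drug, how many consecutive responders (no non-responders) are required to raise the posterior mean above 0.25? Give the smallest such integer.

k = 5

After k responders and 0 non-responders the posterior is Beta(3+k, 23), with mean (3+k)/(3+23+k).
Set (3+k)/(26+k) > 0.25 and solve: k > (0.25·26 − 3)/(1 − 0.25) = 4.667.
The smallest integer exceeding 4.667 is 5.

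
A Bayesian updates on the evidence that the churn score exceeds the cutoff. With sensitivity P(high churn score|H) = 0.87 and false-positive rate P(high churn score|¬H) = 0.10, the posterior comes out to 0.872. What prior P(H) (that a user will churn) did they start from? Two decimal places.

Bayes' rule in odds form gives O(H|E) = O(H)·[P(E|H)/P(E|¬H)], hence O(H) = O(H|E)/LR.
Posterior odds = 0.872/(1−0.872) = 6.8125. LR = 0.87/0.10 = 8.7000.
Prior odds = 6.8125/8.7000 = 0.7830, so P(H) = 0.7830/(1+0.7830) ≈ 0.44.

P(H) = 0.44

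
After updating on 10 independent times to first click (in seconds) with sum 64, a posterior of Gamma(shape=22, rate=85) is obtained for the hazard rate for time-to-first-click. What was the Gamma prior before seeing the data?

For an exponential likelihood with a Gamma(α, β) prior on the rate, n observations with total T give posterior Gamma(α+n, β+T).
So α = 22 − 10 = 12 and β = 85 − 64 = 21.

Gamma(shape=12, rate=21)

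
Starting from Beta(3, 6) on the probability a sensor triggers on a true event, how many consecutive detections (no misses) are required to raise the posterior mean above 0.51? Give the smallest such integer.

After k detections and 0 misses the posterior is Beta(3+k, 6), with mean (3+k)/(3+6+k).
Set (3+k)/(9+k) > 0.51 and solve: k > (0.51·9 − 3)/(1 − 0.51) = 3.245.
The smallest integer exceeding 3.245 is 4.

k = 4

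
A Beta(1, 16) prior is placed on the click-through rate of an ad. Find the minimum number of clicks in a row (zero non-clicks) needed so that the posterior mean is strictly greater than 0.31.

k = 7

After k clicks and 0 non-clicks the posterior is Beta(1+k, 16), with mean (1+k)/(1+16+k).
Set (1+k)/(17+k) > 0.31 and solve: k > (0.31·17 − 1)/(1 − 0.31) = 6.188.
The smallest integer exceeding 6.188 is 7, and checking k=7: (8)/(24) = 0.3333 > 0.31.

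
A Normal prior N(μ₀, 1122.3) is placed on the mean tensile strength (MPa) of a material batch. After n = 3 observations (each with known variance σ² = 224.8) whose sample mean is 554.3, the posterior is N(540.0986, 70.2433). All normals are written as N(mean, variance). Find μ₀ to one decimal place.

μ₀ = 327.4

The posterior mean is a precision-weighted average: μ_n = (τ₀μ₀ + τ_data·x̄)/(τ₀+τ_data), with τ₀=1/σ₀² and τ_data=n/σ².
Here τ₀ = 1/1122.3 = 0.000891 and τ_data = 3/224.8 = 0.013345, so τ_n = 0.014236.
Rearranging for μ₀: μ₀ = (μ_n·τ_n − τ_data·x̄)/τ₀ = (540.0986·0.014236 − 0.013345·554.3) / 0.000891 = 0.291710/0.000891 ≈ 327.4.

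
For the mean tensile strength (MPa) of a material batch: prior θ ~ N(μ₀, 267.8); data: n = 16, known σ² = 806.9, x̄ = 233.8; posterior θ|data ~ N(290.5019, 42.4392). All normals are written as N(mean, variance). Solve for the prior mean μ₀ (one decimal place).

With known observation variance, the Normal–Normal posterior has precision τ_n = τ₀ + n/σ² and mean μ_n = (τ₀μ₀ + (n/σ²)x̄)/τ_n.
Here τ₀ = 1/267.8 = 0.003734 and τ_data = 16/806.9 = 0.019829, so τ_n = 0.023563.
Rearranging for μ₀: μ₀ = (μ_n·τ_n − τ_data·x̄)/τ₀ = (290.5019·0.023563 − 0.019829·233.8) / 0.003734 = 2.209076/0.003734 ≈ 591.6.

μ₀ = 591.6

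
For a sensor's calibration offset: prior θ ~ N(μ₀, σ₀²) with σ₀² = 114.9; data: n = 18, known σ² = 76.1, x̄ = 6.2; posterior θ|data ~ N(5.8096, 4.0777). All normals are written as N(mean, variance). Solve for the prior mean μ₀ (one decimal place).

μ₀ = -4.8

The posterior mean is a precision-weighted average: μ_n = (τ₀μ₀ + τ_data·x̄)/(τ₀+τ_data), with τ₀=1/σ₀² and τ_data=n/σ².
Here τ₀ = 1/114.9 = 0.008703 and τ_data = 18/76.1 = 0.236531, so τ_n = 0.245234.
Rearranging for μ₀: μ₀ = (μ_n·τ_n − τ_data·x̄)/τ₀ = (5.8096·0.245234 − 0.236531·6.2) / 0.008703 = -0.041781/0.008703 ≈ -4.8.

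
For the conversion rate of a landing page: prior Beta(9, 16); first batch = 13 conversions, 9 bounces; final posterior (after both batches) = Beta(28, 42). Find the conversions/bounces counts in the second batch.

6 conversions and 17 bounces

Because Beta–binomial updating is additive in the counts, the combined data contributed (α_post−α_prior, β_post−β_prior) successes and failures.
Total across both batches: 28−9=19 conversions, 42−16=26 bounces.
Subtract the first batch: 19−13=6 conversions and 26−9=17 bounces.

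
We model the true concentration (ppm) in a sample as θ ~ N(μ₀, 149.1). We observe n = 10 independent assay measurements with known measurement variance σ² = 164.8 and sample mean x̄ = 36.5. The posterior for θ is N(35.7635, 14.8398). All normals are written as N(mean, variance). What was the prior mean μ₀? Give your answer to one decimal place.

With known observation variance, the Normal–Normal posterior has precision τ_n = τ₀ + n/σ² and mean μ_n = (τ₀μ₀ + (n/σ²)x̄)/τ_n.
Here τ₀ = 1/149.1 = 0.006707 and τ_data = 10/164.8 = 0.060680, so τ_n = 0.067387.
Rearranging for μ₀: μ₀ = (μ_n·τ_n − τ_data·x̄)/τ₀ = (35.7635·0.067387 − 0.060680·36.5) / 0.006707 = 0.195175/0.006707 ≈ 29.1.

μ₀ = 29.1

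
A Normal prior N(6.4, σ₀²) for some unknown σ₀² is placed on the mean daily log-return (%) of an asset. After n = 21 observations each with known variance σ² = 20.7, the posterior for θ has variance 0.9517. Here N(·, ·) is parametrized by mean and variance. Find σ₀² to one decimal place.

σ₀² = 27.6

For the Normal–Normal model with known σ², precisions add: τ_n = τ₀ + n/σ².
So 1/σ₀² = 1/0.9517 − 21/20.7 = 1.050751 − 1.014493 = 0.036258.
Hence σ₀² = 1/0.036258 ≈ 27.6.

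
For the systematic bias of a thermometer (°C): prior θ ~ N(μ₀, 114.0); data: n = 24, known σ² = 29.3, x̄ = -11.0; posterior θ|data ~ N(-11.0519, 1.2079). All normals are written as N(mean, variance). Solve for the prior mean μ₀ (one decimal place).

μ₀ = -15.9

The posterior mean is a precision-weighted average: μ_n = (τ₀μ₀ + τ_data·x̄)/(τ₀+τ_data), with τ₀=1/σ₀² and τ_data=n/σ².
Here τ₀ = 1/114.0 = 0.008772 and τ_data = 24/29.3 = 0.819113, so τ_n = 0.827885.
Rearranging for μ₀: μ₀ = (μ_n·τ_n − τ_data·x̄)/τ₀ = (-11.0519·0.827885 − 0.819113·-11.0) / 0.008772 = -0.139459/0.008772 ≈ -15.9.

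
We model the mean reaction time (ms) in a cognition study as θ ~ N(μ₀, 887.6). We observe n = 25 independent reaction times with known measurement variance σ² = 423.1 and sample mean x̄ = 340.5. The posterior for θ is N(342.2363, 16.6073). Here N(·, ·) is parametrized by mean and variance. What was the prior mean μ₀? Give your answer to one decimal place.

The posterior mean is a precision-weighted average: μ_n = (τ₀μ₀ + τ_data·x̄)/(τ₀+τ_data), with τ₀=1/σ₀² and τ_data=n/σ².
Here τ₀ = 1/887.6 = 0.001127 and τ_data = 25/423.1 = 0.059088, so τ_n = 0.060215.
Rearranging for μ₀: μ₀ = (μ_n·τ_n − τ_data·x̄)/τ₀ = (342.2363·0.060215 − 0.059088·340.5) / 0.001127 = 0.488295/0.001127 ≈ 433.3.

μ₀ = 433.3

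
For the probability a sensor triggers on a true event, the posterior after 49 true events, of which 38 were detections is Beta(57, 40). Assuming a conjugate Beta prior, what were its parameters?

Beta(19, 29)

A Beta(a, b) prior with s successes and f failures in binomial data gives a Beta(a+s, b+f) posterior.
So a = 57 − 38 = 19 and b = 40 − 11 = 29.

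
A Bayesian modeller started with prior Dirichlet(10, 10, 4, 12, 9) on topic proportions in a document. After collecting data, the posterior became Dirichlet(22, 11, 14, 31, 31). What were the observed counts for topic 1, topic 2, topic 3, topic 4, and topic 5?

counts (12, 1, 10, 19, 22)

For a Dirichlet(α) prior with multinomial counts c, the posterior is Dirichlet(α + c) componentwise.
Counts are posterior − prior componentwise: 22−10=12, 11−10=1, 14−4=10, 31−12=19, 31−9=22.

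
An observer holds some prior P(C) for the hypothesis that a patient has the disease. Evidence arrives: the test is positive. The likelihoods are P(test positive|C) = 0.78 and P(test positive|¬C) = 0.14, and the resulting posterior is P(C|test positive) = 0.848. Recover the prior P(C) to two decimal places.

P(C) = 0.50

Bayes' rule in odds form gives O(C|E) = O(C)·[P(E|C)/P(E|¬C)], hence O(C) = O(C|E)/LR.
Posterior odds = 0.848/(1−0.848) = 5.5789. LR = 0.78/0.14 = 5.5714.
Prior odds = 5.5789/5.5714 = 1.0013, so P(C) = 1.0013/(1+1.0013) ≈ 0.50.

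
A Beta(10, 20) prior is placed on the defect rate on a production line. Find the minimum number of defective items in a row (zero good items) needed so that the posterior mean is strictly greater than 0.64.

After k defective items and 0 good items the posterior is Beta(10+k, 20), with mean (10+k)/(10+20+k).
Set (10+k)/(30+k) > 0.64 and solve: k > (0.64·30 − 10)/(1 − 0.64) = 25.556.
The smallest integer exceeding 25.556 is 26.

k = 26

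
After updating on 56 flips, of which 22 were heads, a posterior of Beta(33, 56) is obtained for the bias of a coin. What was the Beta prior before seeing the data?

Beta is conjugate to the binomial likelihood: posterior = Beta(α+s, β+f).
Subtract the data counts: 33−22=11, 56−34=22.

Beta(11, 22)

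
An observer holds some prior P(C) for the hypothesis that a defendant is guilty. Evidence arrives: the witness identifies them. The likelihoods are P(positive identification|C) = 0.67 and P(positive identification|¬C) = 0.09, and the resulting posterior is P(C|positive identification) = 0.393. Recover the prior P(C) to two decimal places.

Bayes' rule in odds form gives O(C|E) = O(C)·[P(E|C)/P(E|¬C)], hence O(C) = O(C|E)/LR.
Posterior odds = 0.393/(1−0.393) = 0.6474. LR = 0.67/0.09 = 7.4444.
Prior odds = 0.6474/7.4444 = 0.0870, so P(C) = 0.0870/(1+0.0870) ≈ 0.08.

P(C) = 0.08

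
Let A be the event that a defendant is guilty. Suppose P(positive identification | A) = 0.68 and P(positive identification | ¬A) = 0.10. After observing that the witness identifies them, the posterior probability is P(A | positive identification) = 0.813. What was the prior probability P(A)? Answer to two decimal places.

In odds form, posterior odds = prior odds × likelihood ratio, so prior odds = posterior odds ÷ LR.
Posterior odds = 0.813/(1−0.813) = 4.3476. LR = 0.68/0.10 = 6.8000.
Prior odds = 4.3476/6.8000 = 0.6394, so P(A) = 0.6394/(1+0.6394) ≈ 0.39.

P(A) = 0.39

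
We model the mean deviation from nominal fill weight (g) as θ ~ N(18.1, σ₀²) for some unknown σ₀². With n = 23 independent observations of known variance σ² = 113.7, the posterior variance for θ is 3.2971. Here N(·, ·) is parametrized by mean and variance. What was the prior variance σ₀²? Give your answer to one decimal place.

For the Normal–Normal model with known σ², precisions add: τ_n = τ₀ + n/σ².
So 1/σ₀² = 1/3.2971 − 23/113.7 = 0.303297 − 0.202287 = 0.101010.
Hence σ₀² = 1/0.101010 ≈ 9.9.

σ₀² = 9.9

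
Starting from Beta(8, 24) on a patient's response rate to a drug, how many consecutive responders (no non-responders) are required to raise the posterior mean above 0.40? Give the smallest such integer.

k = 9

After k responders and 0 non-responders the posterior is Beta(8+k, 24), with mean (8+k)/(8+24+k).
Set (8+k)/(32+k) > 0.40 and solve: k > (0.40·32 − 8)/(1 − 0.40) = 8.000.
The smallest integer exceeding 8.000 is 9, and checking k=9: (17)/(41) = 0.4146 > 0.40.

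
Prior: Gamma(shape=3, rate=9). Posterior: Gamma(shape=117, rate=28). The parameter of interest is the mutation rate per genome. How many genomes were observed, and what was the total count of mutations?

n = 19 genomes with total 114 mutations

Gamma–Poisson conjugacy: posterior shape = α + Σxᵢ, posterior rate = β + n.
Matching: Σxᵢ = 117 − 3 = 114 and n = 28 − 9 = 19.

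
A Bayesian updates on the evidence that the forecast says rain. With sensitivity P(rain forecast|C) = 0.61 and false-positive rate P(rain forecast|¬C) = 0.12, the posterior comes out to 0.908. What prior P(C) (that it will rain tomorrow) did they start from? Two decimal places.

P(C) = 0.66

Bayes' rule in odds form gives O(C|E) = O(C)·[P(E|C)/P(E|¬C)], hence O(C) = O(C|E)/LR.
Posterior odds = 0.908/(1−0.908) = 9.8696. LR = 0.61/0.12 = 5.0833.
Prior odds = 9.8696/5.0833 = 1.9416, so P(C) = 1.9416/(1+1.9416) ≈ 0.66.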